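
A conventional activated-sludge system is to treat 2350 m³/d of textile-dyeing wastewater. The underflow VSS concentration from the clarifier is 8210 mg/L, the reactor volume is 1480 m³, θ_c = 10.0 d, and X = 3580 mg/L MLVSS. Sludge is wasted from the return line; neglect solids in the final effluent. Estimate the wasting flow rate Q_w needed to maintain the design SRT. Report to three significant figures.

θ_c = V·X/(Q_w·X_r) when wasting from the recycle, so Q_w = V·X/(θ_c·X_r) = 1480 × 3580 / (10.0 × 8210) = 64.54 m³/d.

Q_w ≈ 64.5 m³/d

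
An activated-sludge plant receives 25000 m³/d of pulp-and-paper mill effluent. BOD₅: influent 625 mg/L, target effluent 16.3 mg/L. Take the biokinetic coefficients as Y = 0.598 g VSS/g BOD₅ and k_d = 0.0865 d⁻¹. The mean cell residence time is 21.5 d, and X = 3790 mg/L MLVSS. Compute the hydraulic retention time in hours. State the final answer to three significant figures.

τ ≈ 17.3 h

Rearranging the biomass balance for a CMAS with decay, V = Y·Q·ΔS·θ_c / [X·(1+k_d θ_c)] = 0.598 × 25000 × (625 − 16.3) × 21.5 / [3790 × (1 + 0.0865 × 21.5)] = 1.96×10^8 / 10838 = 18052 m³.
Hydraulic retention time τ = V/Q = 18052 / 25000 = 0.7221 d = 17.33 h.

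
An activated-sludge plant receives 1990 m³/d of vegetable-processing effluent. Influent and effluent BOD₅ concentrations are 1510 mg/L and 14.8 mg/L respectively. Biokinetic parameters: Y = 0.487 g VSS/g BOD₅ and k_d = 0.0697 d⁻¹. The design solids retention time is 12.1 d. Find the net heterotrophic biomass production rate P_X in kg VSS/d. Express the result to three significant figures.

The observed yield is Y_obs = Y/(1 + k_d·θ_c) = 0.487 / (1 + 0.0697 × 12.1) = 0.487 / 1.843 = 0.2642 g VSS per g BOD₅ removed.
Q·(S₀ − S) = 1990 × (1510 − 14.8) × 10⁻³ = 2975 kg/d removed.
So the net sludge growth is P_X = 0.2642 × 2975 = 786.1 kg VSS/d.

P_X ≈ 786 kg VSS/d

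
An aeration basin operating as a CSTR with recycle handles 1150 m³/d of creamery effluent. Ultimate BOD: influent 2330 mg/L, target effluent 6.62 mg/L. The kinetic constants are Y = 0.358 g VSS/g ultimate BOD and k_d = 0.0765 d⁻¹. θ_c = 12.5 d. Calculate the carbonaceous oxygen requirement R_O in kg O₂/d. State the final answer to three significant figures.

R_O ≈ 1980 kg O₂/d

Y_obs = Y / (1 + k_d θ_c) = 0.358 / (1 + 0.0765 × 12.5) = 0.358 / 1.956 = 0.1830.
Q·(S₀ − S) = 1150 × (2330 − 6.62) × 10⁻³ = 2672 kg/d removed.
P_X = Y_obs·Q·(S₀ − S) = 0.1830 × 2672 = 489.0 kg VSS/d.
R_O = Q·ΔS − 1.42 P_X = 2672 − 694.3 = 1978 kg O₂/d.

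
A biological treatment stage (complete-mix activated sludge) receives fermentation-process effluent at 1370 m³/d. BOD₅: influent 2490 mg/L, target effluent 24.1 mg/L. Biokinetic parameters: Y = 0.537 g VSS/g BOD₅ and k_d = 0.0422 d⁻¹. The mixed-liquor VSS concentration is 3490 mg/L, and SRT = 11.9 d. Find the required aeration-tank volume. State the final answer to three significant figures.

Rearranging the biomass balance for a CMAS with decay, V = Y·Q·ΔS·θ_c / [X·(1+k_d θ_c)] = 0.537 × 1370 × (2490 − 24.1) × 11.9 / [3490 × (1 + 0.0422 × 11.9)] = 2.16×10^7 / 5243 = 4118 m³.

V ≈ 4120 m³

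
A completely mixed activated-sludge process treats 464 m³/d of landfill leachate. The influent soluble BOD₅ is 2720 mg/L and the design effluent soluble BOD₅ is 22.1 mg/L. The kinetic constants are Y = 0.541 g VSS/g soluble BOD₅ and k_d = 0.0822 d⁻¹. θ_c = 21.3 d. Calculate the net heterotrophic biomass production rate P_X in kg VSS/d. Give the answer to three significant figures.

P_X ≈ 246 kg VSS/d

The observed yield is Y_obs = Y/(1 + k_d·θ_c) = 0.541 / (1 + 0.0822 × 21.3) = 0.541 / 2.751 = 0.1967 g VSS per g soluble BOD₅ removed.
Q·(S₀ − S) = 464 × (2720 − 22.1) × 10⁻³ = 1252 kg/d removed.
So the net sludge growth is P_X = 0.1967 × 1252 = 246.2 kg VSS/d.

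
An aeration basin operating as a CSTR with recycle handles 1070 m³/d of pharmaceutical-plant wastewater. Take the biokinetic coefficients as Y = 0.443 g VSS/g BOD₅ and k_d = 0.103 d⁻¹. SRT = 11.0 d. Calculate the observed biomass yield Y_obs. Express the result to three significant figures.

The observed yield is Y_obs = Y/(1 + k_d·θ_c) = 0.443 / (1 + 0.103 × 11.0) = 0.443 / 2.133 = 0.2077 g VSS per g BOD₅ removed.

Y_obs ≈ 0.208 g VSS/g BOD₅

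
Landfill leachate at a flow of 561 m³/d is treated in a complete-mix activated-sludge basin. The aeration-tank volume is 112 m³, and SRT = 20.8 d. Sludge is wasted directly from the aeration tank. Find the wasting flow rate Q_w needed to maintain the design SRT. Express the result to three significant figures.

With mixed-liquor wasting, θ_c = V/Q_w, so Q_w = V/θ_c = 112.0/20.8 = 5.385 m³/d.

Q_w ≈ 5.38 m³/d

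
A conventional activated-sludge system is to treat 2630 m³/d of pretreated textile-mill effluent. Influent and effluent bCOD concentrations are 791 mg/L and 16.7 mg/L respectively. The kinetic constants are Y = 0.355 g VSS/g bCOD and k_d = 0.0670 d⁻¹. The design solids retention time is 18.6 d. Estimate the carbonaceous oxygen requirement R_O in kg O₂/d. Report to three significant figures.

Observed yield with endogenous decay: Y_obs = Y / (1 + k_d·θ_c) = 0.355 / (1 + 0.0670 × 18.6) = 0.355 / 2.246 = 0.1580 g VSS/g bCOD.
Substrate removed = Q·(S₀ − S) = 2630 m³/d × (791 − 16.7) g/m³ = 2.04×10^6 g/d = 2036 kg/d.
P_X = Y_obs·Q·(S₀ − S) = 0.1580 × 2036 = 321.8 kg VSS/d.
R_O = Q·(S₀ − S) − 1.42·P_X = 2036 − 1.42 × 321.8 = 1579 kg O₂/d.

R_O ≈ 1580 kg O₂/d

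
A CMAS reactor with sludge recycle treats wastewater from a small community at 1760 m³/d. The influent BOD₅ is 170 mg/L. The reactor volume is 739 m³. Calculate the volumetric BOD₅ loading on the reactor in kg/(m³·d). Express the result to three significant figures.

L_v ≈ 0.405 kg BOD₅/(m³·d)

Applied BOD₅ load per unit volume = Q·S₀/V = (1760 × 170/1000)/739.0 = 0.4049 kg BOD₅·m⁻³·d⁻¹.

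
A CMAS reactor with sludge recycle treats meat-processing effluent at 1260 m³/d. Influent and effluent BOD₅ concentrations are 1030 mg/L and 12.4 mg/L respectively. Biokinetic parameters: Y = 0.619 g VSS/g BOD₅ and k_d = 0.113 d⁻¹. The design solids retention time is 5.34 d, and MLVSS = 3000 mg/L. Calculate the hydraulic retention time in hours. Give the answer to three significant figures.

τ ≈ 16.8 h

Rearranging the biomass balance for a CMAS with decay, V = Y·Q·ΔS·θ_c / [X·(1+k_d θ_c)] = 0.619 × 1260 × (1030 − 12.4) × 5.34 / [3000 × (1 + 0.113 × 5.34)] = 4.24×10^6 / 4810 = 881.1 m³.
τ = V/Q = 881.1/1260 = 0.6993 d, or 16.78 h.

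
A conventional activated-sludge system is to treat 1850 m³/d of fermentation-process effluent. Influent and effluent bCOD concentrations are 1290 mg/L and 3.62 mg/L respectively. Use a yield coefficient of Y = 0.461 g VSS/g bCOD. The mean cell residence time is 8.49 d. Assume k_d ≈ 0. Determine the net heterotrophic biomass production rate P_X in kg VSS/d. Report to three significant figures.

With endogenous decay neglected, the observed yield equals the true yield: Y_obs = Y = 0.461 g VSS/g bCOD.
Substrate removed = Q·(S₀ − S) = 1850 m³/d × (1290 − 3.62) g/m³ = 2.38×10^6 g/d = 2380 kg/d.
Net biomass production P_X = Y_obs × Q·(S₀ − S) = 0.4610 × 2380 = 1097 kg VSS/d.

P_X ≈ 1100 kg VSS/d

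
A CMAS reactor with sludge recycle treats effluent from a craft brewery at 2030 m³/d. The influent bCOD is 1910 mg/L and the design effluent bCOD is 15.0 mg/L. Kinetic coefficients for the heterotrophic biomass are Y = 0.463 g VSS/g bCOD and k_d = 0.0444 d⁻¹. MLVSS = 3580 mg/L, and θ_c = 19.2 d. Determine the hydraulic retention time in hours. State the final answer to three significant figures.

τ ≈ 61.0 h

From the SRT design equation V = Y Q (S₀−S) θ_c / [X (1 + k_d θ_c)] = 0.463 × 2030 × (1910 − 15.0) × 19.2 / [3580 × (1 + 0.0444 × 19.2)] = 3.42×10^7 / 6632 = 5156 m³.
Hydraulic retention time τ = V/Q = 5156 / 2030 = 2.540 d = 60.96 h.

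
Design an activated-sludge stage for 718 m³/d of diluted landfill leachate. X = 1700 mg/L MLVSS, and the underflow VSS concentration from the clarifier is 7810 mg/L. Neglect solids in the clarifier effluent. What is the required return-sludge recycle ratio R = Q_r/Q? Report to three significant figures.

R ≈ 0.278

Mass balance around the secondary clarifier (neglecting effluent solids): R = X / (X_r − X) = 1700 / (7810 − 1700) = 0.2782.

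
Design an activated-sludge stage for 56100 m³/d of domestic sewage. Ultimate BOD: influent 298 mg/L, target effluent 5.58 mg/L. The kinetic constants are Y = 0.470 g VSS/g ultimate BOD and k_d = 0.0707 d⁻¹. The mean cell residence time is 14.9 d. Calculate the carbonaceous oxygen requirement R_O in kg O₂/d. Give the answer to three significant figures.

Y_obs = Y / (1 + k_d θ_c) = 0.470 / (1 + 0.0707 × 14.9) = 0.470 / 2.053 = 0.2289.
Q·(S₀ − S) = 56100 × (298 − 5.58) × 10⁻³ = 16405 kg/d removed.
Biomass synthesised: P_X = Y_obs × 16405 = 3755 kg VSS/d.
Carbonaceous O₂ demand = substrate oxidised − cell-mass equivalent = 16405 − 1.42 × 3755 = 11073 kg O₂/d.

R_O ≈ 11100 kg O₂/d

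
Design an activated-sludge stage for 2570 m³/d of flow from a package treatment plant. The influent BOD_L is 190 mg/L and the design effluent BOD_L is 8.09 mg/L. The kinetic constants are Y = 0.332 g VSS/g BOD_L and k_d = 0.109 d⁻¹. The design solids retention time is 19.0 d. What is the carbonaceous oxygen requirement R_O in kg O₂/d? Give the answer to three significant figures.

R_O ≈ 396 kg O₂/d

Observed yield with endogenous decay: Y_obs = Y / (1 + k_d·θ_c) = 0.332 / (1 + 0.109 × 19.0) = 0.332 / 3.071 = 0.1081 g VSS/g BOD_L.
ΔS = 190 − 8.09 = 181.9 mg/L, so the substrate removal rate is 2570 × 181.9/1000 = 467.5 kg BOD_L/d.
Net sludge production P_X = 0.1081 × 467.5 = 50.54 kg VSS/d.
R_O = Q·ΔS − 1.42 P_X = 467.5 − 71.77 = 395.7 kg O₂/d.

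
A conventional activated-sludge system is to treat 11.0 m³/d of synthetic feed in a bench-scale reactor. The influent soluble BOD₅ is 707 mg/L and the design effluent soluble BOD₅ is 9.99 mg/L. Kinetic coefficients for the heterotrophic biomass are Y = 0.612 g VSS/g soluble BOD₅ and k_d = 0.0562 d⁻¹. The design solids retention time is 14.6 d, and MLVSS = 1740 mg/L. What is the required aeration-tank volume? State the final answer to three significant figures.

From the SRT design equation V = Y Q (S₀−S) θ_c / [X (1 + k_d θ_c)] = 0.612 × 11.0 × (707 − 9.99) × 14.6 / [1740 × (1 + 0.0562 × 14.6)] = 6.85×10^4 / 3168 = 21.63 m³.

V ≈ 21.6 m³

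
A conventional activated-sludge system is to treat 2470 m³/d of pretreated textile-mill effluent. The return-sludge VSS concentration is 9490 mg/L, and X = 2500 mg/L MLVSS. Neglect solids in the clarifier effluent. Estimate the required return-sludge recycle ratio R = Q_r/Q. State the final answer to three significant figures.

Solids balance on the clarifier gives (1+R)X = R·X_r, so R = X/(X_r − X) = 2500 / (9490 − 2500) = 0.3577.

R ≈ 0.358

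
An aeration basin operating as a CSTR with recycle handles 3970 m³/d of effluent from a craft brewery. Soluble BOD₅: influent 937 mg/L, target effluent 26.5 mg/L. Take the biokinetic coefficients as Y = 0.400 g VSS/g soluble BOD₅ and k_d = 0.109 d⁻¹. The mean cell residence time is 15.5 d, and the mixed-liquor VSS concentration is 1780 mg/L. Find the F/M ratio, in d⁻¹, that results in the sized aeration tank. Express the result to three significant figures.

F/M ≈ 0.446 d⁻¹

From the SRT design equation V = Y Q (S₀−S) θ_c / [X (1 + k_d θ_c)] = 0.400 × 3970 × (937 − 26.5) × 15.5 / [1780 × (1 + 0.109 × 15.5)] = 2.24×10^7 / 4787 = 4681 m³.
F/M = applied load / biomass = Q·S₀/(V·X) = 3970 × 937 / (4681 × 1780) = 0.4464 d⁻¹.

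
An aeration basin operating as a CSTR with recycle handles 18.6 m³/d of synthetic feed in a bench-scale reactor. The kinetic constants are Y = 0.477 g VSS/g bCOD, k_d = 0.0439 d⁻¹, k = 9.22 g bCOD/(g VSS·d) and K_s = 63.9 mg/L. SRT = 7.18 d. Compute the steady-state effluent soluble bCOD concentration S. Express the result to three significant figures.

S ≈ 2.78 mg/L

For a completely mixed reactor with recycle the Lawrence–McCarty relation gives S = K_s·(1 + k_d·θ_c) / [θ_c·(Y·k − k_d) − 1] = 63.9 × (1 + 0.0439 × 7.18) / [7.18 × (0.477 × 9.22 − 0.0439) − 1] = 84.04 / 30.26 = 2.777 mg/L.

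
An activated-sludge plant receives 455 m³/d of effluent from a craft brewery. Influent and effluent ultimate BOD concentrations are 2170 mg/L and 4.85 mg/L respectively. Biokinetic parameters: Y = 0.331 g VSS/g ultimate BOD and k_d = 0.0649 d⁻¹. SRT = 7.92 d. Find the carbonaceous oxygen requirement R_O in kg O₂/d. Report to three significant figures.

R_O ≈ 679 kg O₂/d

Correct the yield for decay: Y_obs = Y/(1 + k_d θ_c) = 0.331 / (1 + 0.0649 × 7.92) = 0.331 / 1.514 = 0.2186.
ΔS = 2170 − 4.85 = 2165 mg/L, so the substrate removal rate is 455 × 2165/1000 = 985.1 kg ultimate BOD/d.
Biomass synthesised: P_X = Y_obs × 985.1 = 215.4 kg VSS/d.
Carbonaceous O₂ demand = substrate oxidised − cell-mass equivalent = 985.1 − 1.42 × 215.4 = 679.3 kg O₂/d.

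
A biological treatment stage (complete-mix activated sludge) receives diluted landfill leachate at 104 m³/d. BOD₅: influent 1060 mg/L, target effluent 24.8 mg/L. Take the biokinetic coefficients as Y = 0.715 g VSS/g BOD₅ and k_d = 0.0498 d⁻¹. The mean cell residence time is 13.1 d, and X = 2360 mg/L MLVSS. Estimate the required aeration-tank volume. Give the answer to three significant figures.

V ≈ 259 m³

Steady-state biomass mass balance: V·X·(1 + k_d·θ_c) = Y·Q·(S₀ − S)·θ_c, so V = 0.715 × 104 × (1060 − 24.8) × 13.1 / [2360 × (1 + 0.0498 × 13.1)] = 1.01×10^6 / 3900 = 258.6 m³.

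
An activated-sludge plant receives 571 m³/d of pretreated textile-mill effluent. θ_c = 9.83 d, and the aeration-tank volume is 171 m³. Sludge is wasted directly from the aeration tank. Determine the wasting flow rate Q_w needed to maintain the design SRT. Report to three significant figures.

For wasting at MLVSS concentration, Q_w = V/θ_c = 171.0/9.83 = 17.40 m³/d.

Q_w ≈ 17.4 m³/d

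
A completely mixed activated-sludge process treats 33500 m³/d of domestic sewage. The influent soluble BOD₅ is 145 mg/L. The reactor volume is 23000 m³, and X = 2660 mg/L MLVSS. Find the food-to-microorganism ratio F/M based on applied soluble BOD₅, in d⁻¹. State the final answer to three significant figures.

F/M ≈ 0.0794 d⁻¹

F/M = applied load / biomass = Q·S₀/(V·X) = 33500 × 145 / (23000 × 2660) = 0.07940 d⁻¹.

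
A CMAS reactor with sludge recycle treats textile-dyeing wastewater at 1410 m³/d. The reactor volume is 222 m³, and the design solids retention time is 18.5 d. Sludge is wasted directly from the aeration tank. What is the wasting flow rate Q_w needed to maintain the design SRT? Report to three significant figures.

Wasting from the aeration tank: Q_w = V / θ_c = 222.0 / 18.5 = 12.00 m³/d.

Q_w ≈ 12.0 m³/d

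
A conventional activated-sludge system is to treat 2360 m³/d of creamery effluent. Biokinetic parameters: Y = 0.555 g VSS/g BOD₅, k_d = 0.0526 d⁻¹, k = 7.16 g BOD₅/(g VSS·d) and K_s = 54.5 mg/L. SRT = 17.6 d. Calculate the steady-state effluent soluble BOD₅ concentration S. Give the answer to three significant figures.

S ≈ 1.54 mg/L

For a completely mixed reactor with recycle the Lawrence–McCarty relation gives S = K_s·(1 + k_d·θ_c) / [θ_c·(Y·k − k_d) − 1] = 54.5 × (1 + 0.0526 × 17.6) / [17.6 × (0.555 × 7.16 − 0.0526) − 1] = 105.0 / 68.01 = 1.543 mg/L.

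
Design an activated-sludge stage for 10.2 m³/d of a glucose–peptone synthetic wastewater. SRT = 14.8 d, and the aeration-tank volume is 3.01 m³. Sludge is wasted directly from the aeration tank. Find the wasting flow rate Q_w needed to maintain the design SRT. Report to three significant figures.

With mixed-liquor wasting, θ_c = V/Q_w, so Q_w = V/θ_c = 3.010/14.8 = 0.2034 m³/d.

Q_w ≈ 0.203 m³/d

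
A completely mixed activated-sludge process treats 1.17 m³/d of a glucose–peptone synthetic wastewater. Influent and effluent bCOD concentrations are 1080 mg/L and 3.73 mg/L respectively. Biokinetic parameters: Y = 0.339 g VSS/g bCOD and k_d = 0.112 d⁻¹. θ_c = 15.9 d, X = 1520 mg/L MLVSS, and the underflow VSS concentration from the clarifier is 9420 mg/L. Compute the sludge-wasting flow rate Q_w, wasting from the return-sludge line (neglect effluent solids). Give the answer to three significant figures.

Rearranging the biomass balance for a CMAS with decay, V = Y·Q·ΔS·θ_c / [X·(1+k_d θ_c)] = 0.339 × 1.17 × (1080 − 3.73) × 15.9 / [1520 × (1 + 0.112 × 15.9)] = 6.79×10^3 / 4227 = 1.606 m³.
Wasting from the return line (neglecting effluent solids): Q_w = V·X / (θ_c·X_r) = 1.606 × 1520 / (15.9 × 9420) = 0.01630 m³/d.

Q_w ≈ 0.0163 m³/d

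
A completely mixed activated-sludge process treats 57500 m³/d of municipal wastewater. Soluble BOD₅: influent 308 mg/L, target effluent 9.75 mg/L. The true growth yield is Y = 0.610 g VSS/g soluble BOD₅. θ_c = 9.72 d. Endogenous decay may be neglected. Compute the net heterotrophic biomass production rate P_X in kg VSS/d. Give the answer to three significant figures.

P_X ≈ 10500 kg VSS/d

No decay correction is needed, so Y_obs = Y = 0.610.
Q·(S₀ − S) = 57500 × (308 − 9.75) × 10⁻³ = 17149 kg/d removed.
Biomass produced: P_X = Y_obs·Q·ΔS = 0.6100 × 17149 ≈ 10461 kg VSS/d.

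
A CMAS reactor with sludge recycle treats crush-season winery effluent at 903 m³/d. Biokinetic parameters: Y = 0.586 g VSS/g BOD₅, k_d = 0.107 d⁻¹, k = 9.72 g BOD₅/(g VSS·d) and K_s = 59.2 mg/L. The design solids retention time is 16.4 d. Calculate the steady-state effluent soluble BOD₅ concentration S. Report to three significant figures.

From the Monod/SRT balance for a CMAS, S = K_s·(1+k_d θ_c)/[θ_c·(Y k − k_d) − 1] = 59.2 × (1 + 0.107 × 16.4) / [16.4 × (0.586 × 9.72 − 0.107) − 1] = 163.1 / 90.66 = 1.799 mg/L.

S ≈ 1.80 mg/L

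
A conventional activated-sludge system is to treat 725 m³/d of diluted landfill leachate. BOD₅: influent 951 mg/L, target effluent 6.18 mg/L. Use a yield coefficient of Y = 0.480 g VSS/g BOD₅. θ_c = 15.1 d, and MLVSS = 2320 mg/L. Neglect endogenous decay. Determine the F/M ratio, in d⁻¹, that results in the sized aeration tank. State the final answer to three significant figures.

V·X = Y·Q·ΔS·θ_c gives V = 0.480 × 725 × (951 − 6.18) × 15.1 / 2320 = 2140 m³.
F/M = Q·S₀ / (V·X) = 725 × 951 / (2140 × 2320) = 0.1389 g BOD₅·(g VSS·d)⁻¹.

F/M ≈ 0.139 d⁻¹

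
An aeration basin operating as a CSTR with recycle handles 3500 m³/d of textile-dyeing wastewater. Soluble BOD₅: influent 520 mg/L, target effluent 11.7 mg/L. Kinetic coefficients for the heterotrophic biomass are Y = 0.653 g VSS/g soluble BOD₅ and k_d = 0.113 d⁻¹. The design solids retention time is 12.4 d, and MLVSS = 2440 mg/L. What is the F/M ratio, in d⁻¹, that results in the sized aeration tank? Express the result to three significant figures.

Steady-state biomass mass balance: V·X·(1 + k_d·θ_c) = Y·Q·(S₀ − S)·θ_c, so V = 0.653 × 3500 × (520 − 11.7) × 12.4 / [2440 × (1 + 0.113 × 12.4)] = 1.44×10^7 / 5859 = 2459 m³.
Food-to-microorganism ratio F/M = Q S₀ / (V X) = 3500 × 520 / (2459 × 2440) = 0.3034 d⁻¹.

F/M ≈ 0.303 d⁻¹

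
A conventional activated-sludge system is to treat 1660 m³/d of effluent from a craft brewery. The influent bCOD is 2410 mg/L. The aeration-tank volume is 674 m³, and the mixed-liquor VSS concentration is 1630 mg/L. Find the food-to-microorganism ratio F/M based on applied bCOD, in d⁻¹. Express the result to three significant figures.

F/M ≈ 3.64 d⁻¹

F/M = Q·S₀ / (V·X) = 1660 × 2410 / (674.0 × 1630) = 3.641 g bCOD·(g VSS·d)⁻¹.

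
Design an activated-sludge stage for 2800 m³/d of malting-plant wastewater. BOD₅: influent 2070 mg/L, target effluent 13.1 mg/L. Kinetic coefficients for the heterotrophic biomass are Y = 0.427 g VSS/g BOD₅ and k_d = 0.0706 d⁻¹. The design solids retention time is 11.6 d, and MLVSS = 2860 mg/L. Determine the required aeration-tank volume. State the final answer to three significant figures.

From the SRT design equation V = Y Q (S₀−S) θ_c / [X (1 + k_d θ_c)] = 0.427 × 2800 × (2070 − 13.1) × 11.6 / [2860 × (1 + 0.0706 × 11.6)] = 2.85×10^7 / 5202 = 5484 m³.

V ≈ 5480 m³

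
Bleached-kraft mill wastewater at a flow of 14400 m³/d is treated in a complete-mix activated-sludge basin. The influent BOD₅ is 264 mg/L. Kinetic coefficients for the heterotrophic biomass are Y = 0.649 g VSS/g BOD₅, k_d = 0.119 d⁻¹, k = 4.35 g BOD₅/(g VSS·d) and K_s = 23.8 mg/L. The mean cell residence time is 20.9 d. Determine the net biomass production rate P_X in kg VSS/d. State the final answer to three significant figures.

P_X ≈ 704 kg VSS/d

Effluent substrate depends only on kinetics and SRT: S = K_s(1 + k_d θ_c) / [θ_c(Yk − k_d) − 1] = 23.8 × (1 + 0.119 × 20.9) / [20.9 × (0.649 × 4.35 − 0.119) − 1] = 82.99 / 55.52 = 1.495 mg/L.
Correct the yield for decay: Y_obs = Y/(1 + k_d θ_c) = 0.649 / (1 + 0.119 × 20.9) = 0.649 / 3.487 = 0.1861.
Mass of BOD₅ removed per day: Q(S₀ − S) = 14400 × 262.5 g/m³ = 3780 kg/d.
P_X = Y_obs · Q(S₀ − S) = 0.1861 × 3780 = 703.5 kg VSS/d.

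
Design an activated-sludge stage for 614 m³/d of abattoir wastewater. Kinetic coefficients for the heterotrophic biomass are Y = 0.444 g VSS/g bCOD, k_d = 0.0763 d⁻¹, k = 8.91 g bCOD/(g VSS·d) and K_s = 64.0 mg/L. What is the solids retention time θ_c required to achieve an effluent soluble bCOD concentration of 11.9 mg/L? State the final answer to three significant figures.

θ_c ≈ 1.84 d

Specific growth rate at S = 11.9 mg/L: μ = YkS/(K_s+S) = 0.444·8.91·11.9/(64.0+11.9) = 0.6202 d⁻¹.
Then 1/θ_c = μ − k_d = 0.6202 − 0.0763 = 0.5439 d⁻¹, giving θ_c = 1.838 d.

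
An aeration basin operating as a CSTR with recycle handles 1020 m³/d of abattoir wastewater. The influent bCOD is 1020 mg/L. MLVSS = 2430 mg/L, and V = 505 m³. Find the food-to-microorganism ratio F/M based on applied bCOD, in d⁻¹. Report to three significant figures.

F/M = Q·S₀ / (V·X) = 1020 × 1020 / (505.0 × 2430) = 0.8478 g bCOD·(g VSS·d)⁻¹.

F/M ≈ 0.848 d⁻¹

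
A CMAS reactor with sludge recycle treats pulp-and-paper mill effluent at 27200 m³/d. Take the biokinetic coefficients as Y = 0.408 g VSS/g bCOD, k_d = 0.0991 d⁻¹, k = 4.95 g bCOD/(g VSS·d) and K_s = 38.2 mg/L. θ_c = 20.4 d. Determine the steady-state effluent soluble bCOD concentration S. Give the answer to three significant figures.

For a completely mixed reactor with recycle the Lawrence–McCarty relation gives S = K_s·(1 + k_d·θ_c) / [θ_c·(Y·k − k_d) − 1] = 38.2 × (1 + 0.0991 × 20.4) / [20.4 × (0.408 × 4.95 − 0.0991) − 1] = 115.4 / 38.18 = 3.023 mg/L.

S ≈ 3.02 mg/L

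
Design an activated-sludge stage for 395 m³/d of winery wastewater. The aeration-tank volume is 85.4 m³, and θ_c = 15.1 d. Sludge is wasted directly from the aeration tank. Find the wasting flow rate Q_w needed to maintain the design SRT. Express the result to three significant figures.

For wasting at MLVSS concentration, Q_w = V/θ_c = 85.40/15.1 = 5.656 m³/d.

Q_w ≈ 5.66 m³/d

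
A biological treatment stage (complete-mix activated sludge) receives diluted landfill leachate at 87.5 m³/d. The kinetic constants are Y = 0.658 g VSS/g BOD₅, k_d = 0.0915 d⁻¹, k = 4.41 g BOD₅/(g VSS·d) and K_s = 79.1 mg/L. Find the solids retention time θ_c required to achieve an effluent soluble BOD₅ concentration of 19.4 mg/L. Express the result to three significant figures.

From 1/θ_c = Y·k·S/(K_s + S) − k_d: Y·k·S/(K_s+S) = 0.658 × 4.41 × 19.4 / (79.1 + 19.4) = 0.5715 d⁻¹.
Then 1/θ_c = μ − k_d = 0.5715 − 0.0915 = 0.4800 d⁻¹, giving θ_c = 2.083 d.

θ_c ≈ 2.08 d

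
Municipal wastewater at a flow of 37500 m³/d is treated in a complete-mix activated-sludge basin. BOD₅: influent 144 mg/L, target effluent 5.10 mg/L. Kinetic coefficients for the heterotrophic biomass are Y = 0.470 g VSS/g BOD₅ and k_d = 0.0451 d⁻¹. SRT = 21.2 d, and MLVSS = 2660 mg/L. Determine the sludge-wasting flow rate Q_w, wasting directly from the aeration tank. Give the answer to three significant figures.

Steady-state biomass mass balance: V·X·(1 + k_d·θ_c) = Y·Q·(S₀ − S)·θ_c, so V = 0.470 × 37500 × (144 − 5.10) × 21.2 / [2660 × (1 + 0.0451 × 21.2)] = 5.19×10^7 / 5203 = 9974 m³.
For wasting at MLVSS concentration, Q_w = V/θ_c = 9974/21.2 = 470.5 m³/d.

Q_w ≈ 470 m³/d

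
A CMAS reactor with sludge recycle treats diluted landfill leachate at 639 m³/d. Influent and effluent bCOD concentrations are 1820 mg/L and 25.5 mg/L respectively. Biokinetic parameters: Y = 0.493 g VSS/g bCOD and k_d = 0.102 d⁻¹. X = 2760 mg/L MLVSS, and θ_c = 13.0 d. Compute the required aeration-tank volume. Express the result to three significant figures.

From the SRT design equation V = Y Q (S₀−S) θ_c / [X (1 + k_d θ_c)] = 0.493 × 639 × (1820 − 25.5) × 13.0 / [2760 × (1 + 0.102 × 13.0)] = 7.35×10^6 / 6420 = 1145 m³.

V ≈ 1140 m³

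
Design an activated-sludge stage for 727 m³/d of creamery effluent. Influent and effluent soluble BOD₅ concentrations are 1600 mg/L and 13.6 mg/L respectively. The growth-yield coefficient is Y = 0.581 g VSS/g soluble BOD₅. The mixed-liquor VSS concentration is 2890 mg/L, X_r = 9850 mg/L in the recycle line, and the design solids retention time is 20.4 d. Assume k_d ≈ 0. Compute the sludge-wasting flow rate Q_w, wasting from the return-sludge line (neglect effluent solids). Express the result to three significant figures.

Q_w ≈ 68.0 m³/d

Biomass mass balance (decay neglected): V·X = Y·Q·(S₀ − S)·θ_c, so V = 0.581 × 727 × (1600 − 13.6) × 20.4 / 2890 = 4730 m³.
Q_w = (V·X)/(θ_c X_r) = 4730 × 2890 / (20.4 × 9850) = 68.03 m³/d.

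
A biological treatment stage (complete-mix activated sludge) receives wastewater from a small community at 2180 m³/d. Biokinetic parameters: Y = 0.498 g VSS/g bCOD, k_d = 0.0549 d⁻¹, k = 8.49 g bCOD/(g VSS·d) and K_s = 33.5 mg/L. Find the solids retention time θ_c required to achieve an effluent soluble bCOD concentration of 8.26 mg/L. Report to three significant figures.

Specific growth rate at S = 8.26 mg/L: μ = YkS/(K_s+S) = 0.498·8.49·8.26/(33.5+8.26) = 0.8363 d⁻¹.
1/θ_c = 0.8363 − 0.0549 = 0.7814 d⁻¹, so θ_c = 1.280 d.

θ_c ≈ 1.28 d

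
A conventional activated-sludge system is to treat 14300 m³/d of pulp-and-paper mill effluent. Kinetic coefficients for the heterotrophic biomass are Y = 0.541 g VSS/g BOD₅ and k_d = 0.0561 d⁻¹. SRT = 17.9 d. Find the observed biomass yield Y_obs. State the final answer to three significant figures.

The observed yield is Y_obs = Y/(1 + k_d·θ_c) = 0.541 / (1 + 0.0561 × 17.9) = 0.541 / 2.004 = 0.2699 g VSS per g BOD₅ removed.

Y_obs ≈ 0.270 g VSS/g BOD₅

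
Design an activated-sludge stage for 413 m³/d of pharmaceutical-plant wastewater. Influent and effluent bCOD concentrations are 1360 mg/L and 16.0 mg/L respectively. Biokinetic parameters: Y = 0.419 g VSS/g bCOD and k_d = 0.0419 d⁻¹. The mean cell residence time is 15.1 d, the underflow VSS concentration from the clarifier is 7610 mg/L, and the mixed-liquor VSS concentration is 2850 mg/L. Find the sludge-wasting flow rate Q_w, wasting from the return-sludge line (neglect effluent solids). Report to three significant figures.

Rearranging the biomass balance for a CMAS with decay, V = Y·Q·ΔS·θ_c / [X·(1+k_d θ_c)] = 0.419 × 413 × (1360 − 16.0) × 15.1 / [2850 × (1 + 0.0419 × 15.1)] = 3.51×10^6 / 4653 = 754.7 m³.
Q_w = (V·X)/(θ_c X_r) = 754.7 × 2850 / (15.1 × 7610) = 18.72 m³/d.

Q_w ≈ 18.7 m³/d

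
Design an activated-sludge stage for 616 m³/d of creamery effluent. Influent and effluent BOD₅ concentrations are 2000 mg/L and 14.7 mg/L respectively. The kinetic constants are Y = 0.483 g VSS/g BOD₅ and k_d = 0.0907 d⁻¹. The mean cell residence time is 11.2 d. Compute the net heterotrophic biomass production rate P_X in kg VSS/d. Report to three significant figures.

P_X ≈ 293 kg VSS/d

Correct the yield for decay: Y_obs = Y/(1 + k_d θ_c) = 0.483 / (1 + 0.0907 × 11.2) = 0.483 / 2.016 = 0.2396.
Mass of BOD₅ removed per day: Q(S₀ − S) = 616 × 1985 g/m³ = 1223 kg/d.
Net biomass production P_X = Y_obs × Q·(S₀ − S) = 0.2396 × 1223 = 293.0 kg VSS/d.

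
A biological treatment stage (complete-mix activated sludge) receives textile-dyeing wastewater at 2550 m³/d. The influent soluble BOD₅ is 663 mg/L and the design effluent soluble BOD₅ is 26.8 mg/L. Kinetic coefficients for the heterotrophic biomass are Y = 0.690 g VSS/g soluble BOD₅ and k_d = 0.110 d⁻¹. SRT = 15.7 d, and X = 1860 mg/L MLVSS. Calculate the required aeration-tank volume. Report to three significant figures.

Rearranging the biomass balance for a CMAS with decay, V = Y·Q·ΔS·θ_c / [X·(1+k_d θ_c)] = 0.690 × 2550 × (663 − 26.8) × 15.7 / [1860 × (1 + 0.110 × 15.7)] = 1.76×10^7 / 5072 = 3465 m³.

V ≈ 3460 m³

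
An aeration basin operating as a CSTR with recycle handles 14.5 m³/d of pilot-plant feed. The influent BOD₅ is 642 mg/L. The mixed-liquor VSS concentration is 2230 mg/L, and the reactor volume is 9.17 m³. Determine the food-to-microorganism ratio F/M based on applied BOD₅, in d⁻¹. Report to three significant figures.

Food-to-microorganism ratio F/M = Q S₀ / (V X) = 14.5 × 642 / (9.170 × 2230) = 0.4552 d⁻¹.

F/M ≈ 0.455 d⁻¹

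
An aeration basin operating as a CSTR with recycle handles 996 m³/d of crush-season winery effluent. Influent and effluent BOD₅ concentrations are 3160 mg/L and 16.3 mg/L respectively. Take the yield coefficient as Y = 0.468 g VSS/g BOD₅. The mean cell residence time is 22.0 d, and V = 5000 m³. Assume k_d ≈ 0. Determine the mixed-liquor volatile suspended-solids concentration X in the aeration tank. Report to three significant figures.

X ≈ 6450 mg/L

From V·X = Y·Q·(S₀ − S)·θ_c (decay neglected): X = 0.468 × 996 × (3160 − 16.3) × 22.0 / 5000 = 6448 mg/L.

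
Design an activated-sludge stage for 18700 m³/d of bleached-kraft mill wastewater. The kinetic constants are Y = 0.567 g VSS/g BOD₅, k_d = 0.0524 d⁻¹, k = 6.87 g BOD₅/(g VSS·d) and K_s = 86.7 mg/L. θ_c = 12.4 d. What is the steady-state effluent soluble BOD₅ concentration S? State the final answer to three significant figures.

From the Monod/SRT balance for a CMAS, S = K_s·(1+k_d θ_c)/[θ_c·(Y k − k_d) − 1] = 86.7 × (1 + 0.0524 × 12.4) / [12.4 × (0.567 × 6.87 − 0.0524) − 1] = 143.0 / 46.65 = 3.066 mg/L.

S ≈ 3.07 mg/L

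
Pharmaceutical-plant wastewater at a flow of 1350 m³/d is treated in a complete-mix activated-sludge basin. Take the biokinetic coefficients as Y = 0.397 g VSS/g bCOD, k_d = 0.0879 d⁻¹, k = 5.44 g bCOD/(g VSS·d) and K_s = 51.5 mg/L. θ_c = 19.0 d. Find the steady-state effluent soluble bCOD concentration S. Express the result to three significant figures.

S ≈ 3.58 mg/L

From the Monod/SRT balance for a CMAS, S = K_s·(1+k_d θ_c)/[θ_c·(Y k − k_d) − 1] = 51.5 × (1 + 0.0879 × 19.0) / [19.0 × (0.397 × 5.44 − 0.0879) − 1] = 137.5 / 38.36 = 3.584 mg/L.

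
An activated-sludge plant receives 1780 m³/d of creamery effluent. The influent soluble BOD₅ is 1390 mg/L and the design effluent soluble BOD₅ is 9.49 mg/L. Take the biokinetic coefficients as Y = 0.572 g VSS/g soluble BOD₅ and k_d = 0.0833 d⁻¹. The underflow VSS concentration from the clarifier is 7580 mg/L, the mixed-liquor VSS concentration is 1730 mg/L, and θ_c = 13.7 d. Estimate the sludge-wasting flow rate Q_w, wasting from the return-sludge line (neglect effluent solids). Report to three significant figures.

From the SRT design equation V = Y Q (S₀−S) θ_c / [X (1 + k_d θ_c)] = 0.572 × 1780 × (1390 − 9.49) × 13.7 / [1730 × (1 + 0.0833 × 13.7)] = 1.93×10^7 / 3704 = 5198 m³.
Q_w = (V·X)/(θ_c X_r) = 5198 × 1730 / (13.7 × 7580) = 86.60 m³/d.

Q_w ≈ 86.6 m³/d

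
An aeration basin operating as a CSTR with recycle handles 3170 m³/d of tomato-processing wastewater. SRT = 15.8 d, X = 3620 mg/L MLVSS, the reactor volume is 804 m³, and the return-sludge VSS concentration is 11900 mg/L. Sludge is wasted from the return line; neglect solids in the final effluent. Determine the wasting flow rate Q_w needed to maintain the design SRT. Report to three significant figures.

Wasting from the return line (neglecting effluent solids): Q_w = V·X / (θ_c·X_r) = 804.0 × 3620 / (15.8 × 11900) = 15.48 m³/d.

Q_w ≈ 15.5 m³/d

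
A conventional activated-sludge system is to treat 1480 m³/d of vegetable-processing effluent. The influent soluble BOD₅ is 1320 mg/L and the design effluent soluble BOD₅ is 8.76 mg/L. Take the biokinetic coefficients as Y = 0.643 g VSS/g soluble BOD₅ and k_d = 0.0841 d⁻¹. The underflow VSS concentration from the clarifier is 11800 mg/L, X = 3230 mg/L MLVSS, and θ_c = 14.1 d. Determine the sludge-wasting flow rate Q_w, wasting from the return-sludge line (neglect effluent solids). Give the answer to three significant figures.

Q_w ≈ 48.4 m³/d

From the SRT design equation V = Y Q (S₀−S) θ_c / [X (1 + k_d θ_c)] = 0.643 × 1480 × (1320 − 8.76) × 14.1 / [3230 × (1 + 0.0841 × 14.1)] = 1.76×10^7 / 7060 = 2492 m³.
Q_w = (V·X)/(θ_c X_r) = 2492 × 3230 / (14.1 × 11800) = 48.38 m³/d.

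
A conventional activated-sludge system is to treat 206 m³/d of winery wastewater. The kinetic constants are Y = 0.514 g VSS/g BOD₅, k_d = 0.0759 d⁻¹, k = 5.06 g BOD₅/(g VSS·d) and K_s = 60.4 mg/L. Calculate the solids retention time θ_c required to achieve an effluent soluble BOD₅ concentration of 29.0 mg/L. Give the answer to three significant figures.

θ_c ≈ 1.30 d

At the target effluent, Y k S/(K_s+S) = 0.514×5.06×29.0/89.40 = 0.8437 d⁻¹.
1/θ_c = 0.8437 − 0.0759 = 0.7678 d⁻¹, so θ_c = 1.302 d.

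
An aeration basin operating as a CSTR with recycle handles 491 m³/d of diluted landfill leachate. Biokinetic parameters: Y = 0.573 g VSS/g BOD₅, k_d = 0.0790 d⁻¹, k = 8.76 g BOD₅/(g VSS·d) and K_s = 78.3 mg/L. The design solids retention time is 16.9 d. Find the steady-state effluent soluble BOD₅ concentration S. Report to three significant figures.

From the Monod/SRT balance for a CMAS, S = K_s·(1+k_d θ_c)/[θ_c·(Y k − k_d) − 1] = 78.3 × (1 + 0.0790 × 16.9) / [16.9 × (0.573 × 8.76 − 0.0790) − 1] = 182.8 / 82.49 = 2.216 mg/L.

S ≈ 2.22 mg/L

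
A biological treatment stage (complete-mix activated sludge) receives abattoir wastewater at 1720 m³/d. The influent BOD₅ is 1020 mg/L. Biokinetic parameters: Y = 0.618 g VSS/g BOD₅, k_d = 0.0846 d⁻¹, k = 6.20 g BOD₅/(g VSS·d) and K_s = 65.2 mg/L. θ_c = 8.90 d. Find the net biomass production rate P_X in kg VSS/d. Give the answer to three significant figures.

P_X ≈ 616 kg VSS/d

Effluent substrate depends only on kinetics and SRT: S = K_s(1 + k_d θ_c) / [θ_c(Yk − k_d) − 1] = 65.2 × (1 + 0.0846 × 8.90) / [8.90 × (0.618 × 6.20 − 0.0846) − 1] = 114.3 / 32.35 = 3.533 mg/L.
Observed yield with endogenous decay: Y_obs = Y / (1 + k_d·θ_c) = 0.618 / (1 + 0.0846 × 8.90) = 0.618 / 1.753 = 0.3526 g VSS/g BOD₅.
Mass of BOD₅ removed per day: Q(S₀ − S) = 1720 × 1016 g/m³ = 1748 kg/d.
P_X = Y_obs · Q(S₀ − S) = 0.3526 × 1748 = 616.4 kg VSS/d.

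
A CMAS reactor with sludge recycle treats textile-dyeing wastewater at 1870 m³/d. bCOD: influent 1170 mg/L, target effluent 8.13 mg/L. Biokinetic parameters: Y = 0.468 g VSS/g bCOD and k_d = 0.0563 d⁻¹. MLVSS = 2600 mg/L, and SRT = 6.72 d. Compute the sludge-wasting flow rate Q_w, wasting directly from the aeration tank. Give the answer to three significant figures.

From the SRT design equation V = Y Q (S₀−S) θ_c / [X (1 + k_d θ_c)] = 0.468 × 1870 × (1170 − 8.13) × 6.72 / [2600 × (1 + 0.0563 × 6.72)] = 6.83×10^6 / 3584 = 1907 m³.
Wasting from the aeration tank: Q_w = V / θ_c = 1907 / 6.72 = 283.7 m³/d.

Q_w ≈ 284 m³/d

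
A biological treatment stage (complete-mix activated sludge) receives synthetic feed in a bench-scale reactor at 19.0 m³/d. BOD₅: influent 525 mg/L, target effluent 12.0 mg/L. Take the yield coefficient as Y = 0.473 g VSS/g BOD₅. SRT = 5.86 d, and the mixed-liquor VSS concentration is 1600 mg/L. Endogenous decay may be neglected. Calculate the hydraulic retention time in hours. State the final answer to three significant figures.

V·X = Y·Q·ΔS·θ_c gives V = 0.473 × 19.0 × (525 − 12.0) × 5.86 / 1600 = 16.89 m³.
Hydraulic retention time τ = V/Q = 16.89 / 19.0 = 0.8887 d = 21.33 h.

τ ≈ 21.3 h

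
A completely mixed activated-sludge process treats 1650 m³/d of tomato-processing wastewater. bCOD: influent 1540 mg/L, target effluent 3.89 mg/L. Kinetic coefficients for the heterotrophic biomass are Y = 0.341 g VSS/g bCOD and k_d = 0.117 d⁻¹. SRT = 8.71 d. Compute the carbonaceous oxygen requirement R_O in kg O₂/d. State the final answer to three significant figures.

Y_obs = Y / (1 + k_d θ_c) = 0.341 / (1 + 0.117 × 8.71) = 0.341 / 2.019 = 0.1689.
Substrate removed = Q·(S₀ − S) = 1650 m³/d × (1540 − 3.89) g/m³ = 2.53×10^6 g/d = 2535 kg/d.
P_X = Y_obs·Q·(S₀ − S) = 0.1689 × 2535 = 428.1 kg VSS/d.
Carbonaceous O₂ demand = substrate oxidised − cell-mass equivalent = 2535 − 1.42 × 428.1 = 1927 kg O₂/d.

R_O ≈ 1930 kg O₂/d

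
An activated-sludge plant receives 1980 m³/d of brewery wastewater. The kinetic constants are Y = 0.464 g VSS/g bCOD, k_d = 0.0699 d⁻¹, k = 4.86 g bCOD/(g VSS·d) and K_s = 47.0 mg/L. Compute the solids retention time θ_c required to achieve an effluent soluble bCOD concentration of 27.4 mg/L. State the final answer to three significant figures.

At the target effluent, Y k S/(K_s+S) = 0.464×4.86×27.4/74.40 = 0.8305 d⁻¹.
θ_c = 1/(μ − k_d) = 1/(0.8305 − 0.0699) = 1/0.7606 = 1.315 d.

θ_c ≈ 1.31 d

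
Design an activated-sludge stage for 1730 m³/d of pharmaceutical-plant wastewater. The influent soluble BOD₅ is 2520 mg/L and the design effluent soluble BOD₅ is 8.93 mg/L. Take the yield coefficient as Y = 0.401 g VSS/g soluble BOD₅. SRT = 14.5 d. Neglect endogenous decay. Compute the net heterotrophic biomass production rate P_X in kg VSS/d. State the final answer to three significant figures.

With endogenous decay neglected, the observed yield equals the true yield: Y_obs = Y = 0.401 g VSS/g soluble BOD₅.
Mass of soluble BOD₅ removed per day: Q(S₀ − S) = 1730 × 2511 g/m³ = 4344 kg/d.
Biomass produced: P_X = Y_obs·Q·ΔS = 0.4010 × 4344 ≈ 1742 kg VSS/d.

P_X ≈ 1740 kg VSS/d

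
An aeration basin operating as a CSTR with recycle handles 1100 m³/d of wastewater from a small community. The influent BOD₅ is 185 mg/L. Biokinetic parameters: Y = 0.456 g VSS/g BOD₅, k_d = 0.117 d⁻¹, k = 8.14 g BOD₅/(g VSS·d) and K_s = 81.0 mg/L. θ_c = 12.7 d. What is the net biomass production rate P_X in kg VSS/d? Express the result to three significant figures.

P_X ≈ 36.4 kg VSS/d

Effluent substrate depends only on kinetics and SRT: S = K_s(1 + k_d θ_c) / [θ_c(Yk − k_d) − 1] = 81.0 × (1 + 0.117 × 12.7) / [12.7 × (0.456 × 8.14 − 0.117) − 1] = 201.4 / 44.65 = 4.509 mg/L.
Correct the yield for decay: Y_obs = Y/(1 + k_d θ_c) = 0.456 / (1 + 0.117 × 12.7) = 0.456 / 2.486 = 0.1834.
Mass of BOD₅ removed per day: Q(S₀ − S) = 1100 × 180.5 g/m³ = 198.5 kg/d.
So the net sludge growth is P_X = 0.1834 × 198.5 = 36.42 kg VSS/d.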